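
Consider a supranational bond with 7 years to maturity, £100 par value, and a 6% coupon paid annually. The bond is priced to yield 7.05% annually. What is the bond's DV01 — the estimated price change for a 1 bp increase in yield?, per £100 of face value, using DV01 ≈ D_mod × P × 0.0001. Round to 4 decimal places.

£0.0518

Periodic yield y = 0.0705.
  t   CF        PV=CF/(1+0.0705)^t    t·PV
  1         6.00         5.6049         5.6049
  2         6.00         5.2357        10.4715
  3         6.00         4.8909        14.6728
  4         6.00         4.5688        18.2753
  5         6.00         4.2679        21.3397
  6         6.00         3.9869        23.9212
  7       106.00        65.7960       460.5717
  Σ                     94.3511       554.8569
P = 94.3511; D_Mac = 5.88077 yrs; D_mod = 5.49348 yrs.
DV01 ≈ 5.49348 × 94.3511 × 0.0001 = 0.051832.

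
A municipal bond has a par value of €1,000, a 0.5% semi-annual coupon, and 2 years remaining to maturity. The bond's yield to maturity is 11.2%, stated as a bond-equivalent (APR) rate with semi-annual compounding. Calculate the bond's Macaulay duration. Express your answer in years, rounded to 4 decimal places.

Periodic yield y = 0.056. Discount each cash flow and weight by its period:
  t   CF        PV=CF/(1+0.056)^t    t·PV
  1         2.50         2.3674         2.3674
  2         2.50         2.2419         4.4838
  3         2.50         2.1230         6.3690
  4     1,002.50       806.1739     3,224.6954
  Σ                    812.9061     3,237.9156
Price P = Σ PV = 812.9061.
Macaulay duration = Σ(t·PV) / P = 3,237.9156 / 812.9061 = 3.98314 half-year periods.
In years: 3.98314 / 2 = 1.99157 years.

1.9916 years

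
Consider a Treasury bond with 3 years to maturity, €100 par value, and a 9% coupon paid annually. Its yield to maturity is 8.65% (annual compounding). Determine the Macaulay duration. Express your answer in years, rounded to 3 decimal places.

Periodic yield y = 0.0865. Discount each cash flow and weight by its year:
  t   CF        PV=CF/(1+0.0865)^t    t·PV
  1         9.00         8.2835         8.2835
  2         9.00         7.6240        15.2480
  3       109.00        84.9840       254.9521
  Σ                    100.8915       278.4836
Price P = Σ PV = 100.8915.
Macaulay duration = Σ(t·PV) / P = 278.4836 / 100.8915 = 2.76023 years.

2.760 years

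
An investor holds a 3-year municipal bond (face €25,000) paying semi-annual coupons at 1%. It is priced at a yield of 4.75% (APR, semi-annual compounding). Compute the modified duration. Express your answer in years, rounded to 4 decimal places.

2.8917 years

Periodic yield y = 0.02375. First find Macaulay duration:
  t   CF        PV=CF/(1+0.02375)^t    t·PV
  1       125.00       122.1001       122.1001
  2       125.00       119.2675       238.5350
  3       125.00       116.5006       349.5019
  4       125.00       113.7979       455.1917
  5       125.00       111.1579       555.7896
  6    25,125.00    21,824.4135   130,946.4811
  Σ                 22,407.2376   132,667.5995
P = 22,407.2376; Macaulay duration = 132,667.5995 / 22,407.2376 = 5.92075 half-year periods = 2.96037 years.
Modified duration = D_Mac / (1 + y) = 2.96037 / 1.02375 = 2.89170 years.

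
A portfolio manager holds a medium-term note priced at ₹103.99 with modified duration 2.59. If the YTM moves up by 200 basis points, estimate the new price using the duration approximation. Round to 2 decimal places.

₹98.60

Duration approximation: ΔP/P ≈ -D_mod · Δy = -2.59 × (+0.02) = -0.051800.
New price ≈ 103.99 × (1 - 0.051800) = 98.603318.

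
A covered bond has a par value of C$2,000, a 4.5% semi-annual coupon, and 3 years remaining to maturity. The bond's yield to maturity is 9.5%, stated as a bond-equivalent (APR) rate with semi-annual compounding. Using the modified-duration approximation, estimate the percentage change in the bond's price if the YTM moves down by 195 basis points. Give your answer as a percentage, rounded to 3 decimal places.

Periodic yield y = 0.0475. Modified duration first:
  t   CF        PV=CF/(1+0.0475)^t    t·PV
  1        45.00        42.9594        42.9594
  2        45.00        41.0114        82.0228
  3        45.00        39.1517       117.4550
  4        45.00        37.3763       149.5052
  5        45.00        35.6814       178.4072
  6     2,045.00     1,547.9935     9,287.9608
  Σ                  1,744.1737     9,858.3104
P = 1,744.1737; D_Mac = 5.65214 half-year periods = 2.82607 yrs; D_mod = 2.82607/(1+0.0475) = 2.69792 yrs.
ΔP/P ≈ -D_mod · Δy = -2.69792 × (-0.0195) = +0.052609 = +5.2609%.

+5.261%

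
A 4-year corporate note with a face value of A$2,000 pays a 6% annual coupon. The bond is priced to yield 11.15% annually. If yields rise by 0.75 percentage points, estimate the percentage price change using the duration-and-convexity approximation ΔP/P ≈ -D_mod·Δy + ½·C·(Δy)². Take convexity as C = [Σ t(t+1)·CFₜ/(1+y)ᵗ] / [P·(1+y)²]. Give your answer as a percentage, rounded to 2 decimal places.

-2.42%

With y = 0.1115:
  t   CF        PV=CF/(1+0.1115)^t    t·PV        t(t+1)·PV
  1       120.00       107.9622       107.9622         215.9244
  2       120.00        97.1320       194.2640         582.7920
  3       120.00        87.3882       262.1646       1,048.6585
  4     2,120.00     1,388.9864     5,555.9456      27,779.7280
  Σ                  1,681.4688     6,120.3364      29,627.1029
P = 1,681.4688; D_Mac = 3.63988 yrs; D_mod = 3.27474 yrs; C = 14.26203.
Duration effect: -3.27474 × (+0.0075) = -0.024561
Convexity effect: 0.5 × 14.26203 × (0.0075)² = +0.0004011
ΔP/P ≈ -0.024561 + 0.0004011 = -0.024159 = -2.4159%.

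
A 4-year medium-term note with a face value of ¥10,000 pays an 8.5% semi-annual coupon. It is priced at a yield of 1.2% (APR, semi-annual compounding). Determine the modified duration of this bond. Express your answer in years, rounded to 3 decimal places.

3.524 years

Periodic yield y = 0.006. First find Macaulay duration:
  t   CF        PV=CF/(1+0.006)^t    t·PV
  1       425.00       422.4652       422.4652
  2       425.00       419.9455       839.8911
  3       425.00       417.4409     1,252.3227
  4       425.00       414.9512     1,659.8047
  5       425.00       412.4763     2,062.3816
  6       425.00       410.0162     2,460.0974
  7       425.00       407.5708     2,852.9956
  8    10,425.00     9,937.8450    79,502.7598
  Σ                 12,842.7112    91,052.7181
P = 12,842.7112; Macaulay duration = 91,052.7181 / 12,842.7112 = 7.08984 half-year periods = 3.54492 years.
Modified duration = D_Mac / (1 + y) = 3.54492 / 1.006 = 3.52378 years.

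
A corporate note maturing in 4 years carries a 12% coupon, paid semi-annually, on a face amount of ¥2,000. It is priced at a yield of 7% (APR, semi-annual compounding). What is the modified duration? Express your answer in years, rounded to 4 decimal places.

Periodic yield y = 0.035. First find Macaulay duration:
  t   CF        PV=CF/(1+0.035)^t    t·PV
  1       120.00       115.9420       115.9420
  2       120.00       112.0213       224.0426
  3       120.00       108.2331       324.6994
  4       120.00       104.5731       418.2923
  5       120.00       101.0368       505.1839
  6       120.00        97.6201       585.7205
  7       120.00        94.3189       660.2324
  8     2,120.00     1,609.9525    12,879.6200
  Σ                  2,343.6978    15,713.7330
P = 2,343.6978; Macaulay duration = 15,713.7330 / 2,343.6978 = 6.70468 half-year periods = 3.35234 years.
Modified duration = D_Mac / (1 + y) = 3.35234 / 1.035 = 3.23897 years.

3.2390 years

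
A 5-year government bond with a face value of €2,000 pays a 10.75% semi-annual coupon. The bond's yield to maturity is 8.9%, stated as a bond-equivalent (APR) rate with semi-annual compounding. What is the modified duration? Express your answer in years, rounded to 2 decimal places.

Periodic yield y = 0.0445. First find Macaulay duration:
  t   CF        PV=CF/(1+0.0445)^t    t·PV
  1       107.50       102.9201       102.9201
  2       107.50        98.5352       197.0705
  3       107.50        94.3372       283.0117
  4       107.50        90.3181       361.2723
  5       107.50        86.4702       432.3508
  6       107.50        82.7862       496.7170
  7       107.50        79.2591       554.8140
  8       107.50        75.8824       607.0590
  9       107.50        72.6495       653.8453
  10    2,107.50     1,363.5879    13,635.8790
  Σ                  2,146.7458    17,324.9396
P = 2,146.7458; Macaulay duration = 17,324.9396 / 2,146.7458 = 8.07033 half-year periods = 4.03516 years.
Modified duration = D_Mac / (1 + y) = 4.03516 / 1.0445 = 3.86325 years.

3.86 years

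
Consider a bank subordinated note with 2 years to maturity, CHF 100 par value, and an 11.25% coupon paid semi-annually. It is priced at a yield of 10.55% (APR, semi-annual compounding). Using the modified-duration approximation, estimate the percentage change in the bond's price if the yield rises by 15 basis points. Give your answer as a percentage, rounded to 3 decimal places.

-0.263%

Periodic yield y = 0.05275. Modified duration first:
  t   CF        PV=CF/(1+0.05275)^t    t·PV
  1        5.625         5.3431         5.3431
  2        5.625         5.0754        10.1508
  3        5.625         4.8211        14.4633
  4      105.625        85.9935       343.9741
  Σ                    101.2332       373.9314
P = 101.2332; D_Mac = 3.69376 half-year periods = 1.84688 yrs; D_mod = 1.84688/(1+0.05275) = 1.75434 yrs.
ΔP/P ≈ -D_mod · Δy = -1.75434 × (+0.0015) = -0.002632 = -0.2632%.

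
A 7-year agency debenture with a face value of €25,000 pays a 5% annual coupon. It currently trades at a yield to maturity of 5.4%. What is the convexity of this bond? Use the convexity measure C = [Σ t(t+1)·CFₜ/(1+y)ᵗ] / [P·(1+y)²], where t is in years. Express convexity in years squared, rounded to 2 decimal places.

41.51

With y = 0.054:
  t   CF        PV=CF/(1+0.054)^t    t·PV        t(t+1)·PV
  1     1,250.00     1,185.9583     1,185.9583       2,371.9165
  2     1,250.00     1,125.1976     2,250.3952       6,751.1855
  3     1,250.00     1,067.5499     3,202.6497      12,810.5987
  4     1,250.00     1,012.8557     4,051.4227      20,257.1137
  5     1,250.00       960.9636     4,804.8182      28,828.9094
  6     1,250.00       911.7302     5,470.3813      38,292.6690
  7    26,250.00    18,165.4028   127,157.8194   1,017,262.5550
  Σ                 24,429.6580   148,123.4447   1,126,574.9479
P = 24,429.6580.
Convexity = Σ t(t+1)·PV / [P·(1+y)²] = 1,126,574.9479 / (24,429.6580 × 1.110916) = 41.51084.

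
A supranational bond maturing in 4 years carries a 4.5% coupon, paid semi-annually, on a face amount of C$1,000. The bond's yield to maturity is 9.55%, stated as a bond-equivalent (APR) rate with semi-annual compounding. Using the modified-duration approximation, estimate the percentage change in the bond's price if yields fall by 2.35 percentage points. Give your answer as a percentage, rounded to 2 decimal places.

+8.23%

Periodic yield y = 0.04775. Modified duration first:
  t   CF        PV=CF/(1+0.04775)^t    t·PV
  1        22.50        21.4746        21.4746
  2        22.50        20.4959        40.9918
  3        22.50        19.5618        58.6855
  4        22.50        18.6703        74.6813
  5        22.50        17.8194        89.0972
  6        22.50        17.0073       102.0441
  7        22.50        16.2323       113.6258
  8     1,022.50       704.0475     5,632.3800
  Σ                    835.3092     6,132.9803
P = 835.3092; D_Mac = 7.34217 half-year periods = 3.67108 yrs; D_mod = 3.67108/(1+0.04775) = 3.50378 yrs.
ΔP/P ≈ -D_mod · Δy = -3.50378 × (-0.0235) = +0.082339 = +8.2339%.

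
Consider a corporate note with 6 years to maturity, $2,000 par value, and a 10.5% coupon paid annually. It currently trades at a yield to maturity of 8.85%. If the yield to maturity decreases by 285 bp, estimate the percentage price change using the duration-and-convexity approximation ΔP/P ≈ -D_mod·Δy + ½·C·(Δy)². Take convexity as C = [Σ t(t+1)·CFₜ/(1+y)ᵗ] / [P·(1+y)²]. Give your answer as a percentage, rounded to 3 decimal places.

+13.601%

With y = 0.0885:
  t   CF        PV=CF/(1+0.0885)^t    t·PV        t(t+1)·PV
  1       210.00       192.9260       192.9260         385.8521
  2       210.00       177.2403       354.4806       1,063.4417
  3       210.00       162.8298       488.4895       1,953.9581
  4       210.00       149.5910       598.3641       2,991.8207
  5       210.00       137.4286       687.1430       4,122.8581
  6     2,210.00     1,328.6839     7,972.1034      55,804.7239
  Σ                  2,148.6997    10,293.5067      66,322.6545
P = 2,148.6997; D_Mac = 4.79057 yrs; D_mod = 4.40108 yrs; C = 26.05129.
Duration effect: -4.40108 × (-0.0285) = +0.125431
Convexity effect: 0.5 × 26.05129 × (-0.0285)² = +0.0105801
ΔP/P ≈ +0.125431 + 0.0105801 = +0.136011 = +13.6011%.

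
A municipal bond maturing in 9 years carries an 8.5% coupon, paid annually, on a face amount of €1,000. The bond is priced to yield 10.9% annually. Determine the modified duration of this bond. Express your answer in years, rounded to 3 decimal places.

Periodic yield y = 0.109. First find Macaulay duration:
  t   CF        PV=CF/(1+0.109)^t    t·PV
  1        85.00        76.6456        76.6456
  2        85.00        69.1124       138.2248
  3        85.00        62.3195       186.9586
  4        85.00        56.1944       224.7774
  5        85.00        50.6712       253.3560
  6        85.00        45.6909       274.1454
  7        85.00        41.2001       288.4006
  8        85.00        37.1507       297.2053
  9     1,085.00       427.6080     3,848.4720
  Σ                    866.5928     5,588.1857
P = 866.5928; Macaulay duration = 5,588.1857 / 866.5928 = 6.44846 years.
Modified duration = D_Mac / (1 + y) = 6.44846 / 1.109 = 5.81466 years.

5.815 years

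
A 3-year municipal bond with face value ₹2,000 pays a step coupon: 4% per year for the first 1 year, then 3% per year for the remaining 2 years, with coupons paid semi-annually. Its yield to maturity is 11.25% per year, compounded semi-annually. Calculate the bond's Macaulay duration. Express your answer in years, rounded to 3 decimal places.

Periodic yield y = 0.05625. Discount each cash flow and weight by its period:
  t   CF        PV=CF/(1+0.05625)^t    t·PV
  1        40.00        37.8698        37.8698
  2        40.00        35.8531        71.7062
  3        30.00        25.4578        76.3734
  4        30.00        24.1021        96.4083
  5        30.00        22.8185       114.0926
  6     2,030.00     1,461.8261     8,770.9565
  Σ                  1,607.9274     9,167.4069
Price P = Σ PV = 1,607.9274.
Macaulay duration = Σ(t·PV) / P = 9,167.4069 / 1,607.9274 = 5.70138 half-year periods.
In years: 5.70138 / 2 = 2.85069 years.

2.851 years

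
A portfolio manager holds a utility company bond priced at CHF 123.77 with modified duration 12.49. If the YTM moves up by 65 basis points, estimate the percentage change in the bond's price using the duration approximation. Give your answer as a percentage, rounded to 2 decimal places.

Duration approximation: ΔP/P ≈ -D_mod · Δy = -12.49 × (+0.0065) = -0.081185.
As a percentage: -8.1185%.

-8.12%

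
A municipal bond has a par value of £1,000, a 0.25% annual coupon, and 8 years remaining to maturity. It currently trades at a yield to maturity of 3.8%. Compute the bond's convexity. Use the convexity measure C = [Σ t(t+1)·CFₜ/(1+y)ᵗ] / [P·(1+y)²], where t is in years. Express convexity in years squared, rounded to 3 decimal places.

With y = 0.038:
  t   CF        PV=CF/(1+0.038)^t    t·PV        t(t+1)·PV
  1         2.50         2.4085         2.4085           4.8170
  2         2.50         2.3203         4.6406          13.9218
  3         2.50         2.2354         6.7061          26.8243
  4         2.50         2.1535         8.6141          43.0706
  5         2.50         2.0747        10.3735          62.2407
  6         2.50         1.9987        11.9924          83.9470
  7         2.50         1.9256        13.4790         107.8317
  8     1,002.50       743.8846     5,951.0766      53,559.6894
  Σ                    759.0012     6,009.2907      53,902.3425
P = 759.0012.
Convexity = Σ t(t+1)·PV / [P·(1+y)²] = 53,902.3425 / (759.0012 × 1.077444) = 65.91290.

65.913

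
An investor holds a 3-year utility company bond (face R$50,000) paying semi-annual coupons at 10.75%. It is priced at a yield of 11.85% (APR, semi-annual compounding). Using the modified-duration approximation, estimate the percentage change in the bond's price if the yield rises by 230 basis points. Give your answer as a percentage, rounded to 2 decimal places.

Periodic yield y = 0.05925. Modified duration first:
  t   CF        PV=CF/(1+0.05925)^t    t·PV
  1     2,687.50     2,537.1725     2,537.1725
  2     2,687.50     2,395.2537     4,790.5075
  3     2,687.50     2,261.2733     6,783.8199
  4     2,687.50     2,134.7872     8,539.1486
  5     2,687.50     2,015.3761    10,076.8806
  6    52,687.50    37,300.6806   223,804.0835
  Σ                 48,644.5434   256,531.6127
P = 48,644.5434; D_Mac = 5.27359 half-year periods = 2.63680 yrs; D_mod = 2.63680/(1+0.05925) = 2.48931 yrs.
ΔP/P ≈ -D_mod · Δy = -2.48931 × (+0.023) = -0.057254 = -5.7254%.

-5.73%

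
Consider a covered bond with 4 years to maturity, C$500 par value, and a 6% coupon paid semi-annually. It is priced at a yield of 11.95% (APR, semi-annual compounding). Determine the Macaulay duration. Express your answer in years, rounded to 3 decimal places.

3.565 years

Periodic yield y = 0.05975. Discount each cash flow and weight by its period:
  t   CF        PV=CF/(1+0.05975)^t    t·PV
  1        15.00        14.1543        14.1543
  2        15.00        13.3562        26.7125
  3        15.00        12.6032        37.8096
  4        15.00        11.8926        47.5705
  5        15.00        11.2221        56.1105
  6        15.00        10.5894        63.5363
  7        15.00         9.9923        69.9464
  8       515.00       323.7277     2,589.8214
  Σ                    407.5379     2,905.6615
Price P = Σ PV = 407.5379.
Macaulay duration = Σ(t·PV) / P = 2,905.6615 / 407.5379 = 7.12980 half-year periods.
In years: 7.12980 / 2 = 3.56490 years.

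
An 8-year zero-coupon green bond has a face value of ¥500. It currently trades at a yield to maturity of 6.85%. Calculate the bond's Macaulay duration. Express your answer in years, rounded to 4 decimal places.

A zero-coupon bond has a single cash flow at maturity, so its Macaulay duration equals its maturity: 8 years.

8.0000 years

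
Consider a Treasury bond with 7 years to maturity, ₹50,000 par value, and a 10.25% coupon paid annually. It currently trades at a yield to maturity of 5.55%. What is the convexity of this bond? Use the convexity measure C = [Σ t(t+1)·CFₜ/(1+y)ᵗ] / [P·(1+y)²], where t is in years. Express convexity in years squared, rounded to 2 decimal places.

With y = 0.0555:
  t   CF        PV=CF/(1+0.0555)^t    t·PV        t(t+1)·PV
  1     5,125.00     4,855.5187     4,855.5187       9,711.0374
  2     5,125.00     4,600.2072     9,200.4144      27,601.2433
  3     5,125.00     4,358.3204    13,074.9613      52,299.8451
  4     5,125.00     4,129.1525    16,516.6099      82,583.0493
  5     5,125.00     3,912.0345    19,560.1727     117,361.0364
  6     5,125.00     3,706.3331    22,237.9984     155,665.9887
  7    55,125.00    37,769.4742   264,386.3194   2,115,090.5554
  Σ                 63,331.0406   349,831.9948   2,560,312.7556
P = 63,331.0406.
Convexity = Σ t(t+1)·PV / [P·(1+y)²] = 2,560,312.7556 / (63,331.0406 × 1.114080) = 36.28774.

36.29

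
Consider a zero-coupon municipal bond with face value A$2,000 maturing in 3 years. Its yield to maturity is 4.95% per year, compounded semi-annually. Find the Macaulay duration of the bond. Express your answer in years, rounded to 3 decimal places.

3.000 years

A zero-coupon bond has a single cash flow at maturity, so its Macaulay duration equals its maturity: 3 years.
(Equivalently: 6 semi-annual periods ÷ 2 = 3 years.)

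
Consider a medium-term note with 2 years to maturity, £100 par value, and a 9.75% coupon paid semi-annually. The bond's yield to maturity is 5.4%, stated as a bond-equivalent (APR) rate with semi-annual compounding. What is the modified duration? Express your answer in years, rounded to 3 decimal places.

1.821 years

Periodic yield y = 0.027. First find Macaulay duration:
  t   CF        PV=CF/(1+0.027)^t    t·PV
  1        4.875         4.7468         4.7468
  2        4.875         4.6220         9.2441
  3        4.875         4.5005        13.5016
  4      104.875        94.2736       377.0945
  Σ                    108.1430       404.5870
P = 108.1430; Macaulay duration = 404.5870 / 108.1430 = 3.74122 half-year periods = 1.87061 years.
Modified duration = D_Mac / (1 + y) = 1.87061 / 1.027 = 1.82143 years.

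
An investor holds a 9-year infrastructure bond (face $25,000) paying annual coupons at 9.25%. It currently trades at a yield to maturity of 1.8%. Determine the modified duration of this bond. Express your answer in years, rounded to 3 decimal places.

Periodic yield y = 0.018. First find Macaulay duration:
  t   CF        PV=CF/(1+0.018)^t    t·PV
  1     2,312.50     2,271.6110     2,271.6110
  2     2,312.50     2,231.4450     4,462.8900
  3     2,312.50     2,191.9892     6,575.9676
  4     2,312.50     2,153.2310     8,612.9241
  5     2,312.50     2,115.1582    10,575.7909
  6     2,312.50     2,077.7585    12,466.5512
  7     2,312.50     2,041.0202    14,287.1412
  8     2,312.50     2,004.9314    16,039.4512
  9    27,312.50    23,261.1645   209,350.4804
  Σ                 40,348.3090   284,642.8074
P = 40,348.3090; Macaulay duration = 284,642.8074 / 40,348.3090 = 7.05464 years.
Modified duration = D_Mac / (1 + y) = 7.05464 / 1.018 = 6.92990 years.

6.930 years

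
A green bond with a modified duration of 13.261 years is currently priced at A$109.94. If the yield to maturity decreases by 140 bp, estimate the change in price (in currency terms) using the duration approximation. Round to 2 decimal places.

+A$20.41

Duration approximation: ΔP/P ≈ -D_mod · Δy = -13.261 × (-0.014) = +0.185654.
ΔP ≈ 109.94 × (+0.185654) = +20.41080076.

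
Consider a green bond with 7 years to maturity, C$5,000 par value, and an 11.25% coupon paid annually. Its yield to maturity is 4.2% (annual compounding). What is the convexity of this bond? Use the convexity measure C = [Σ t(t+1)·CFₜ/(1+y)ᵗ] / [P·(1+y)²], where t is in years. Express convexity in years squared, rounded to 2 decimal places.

37.03

With y = 0.042:
  t   CF        PV=CF/(1+0.042)^t    t·PV        t(t+1)·PV
  1       562.50       539.8273       539.8273       1,079.6545
  2       562.50       518.0684     1,036.1368       3,108.4103
  3       562.50       497.1865     1,491.5596       5,966.2386
  4       562.50       477.1464     1,908.5856       9,542.9280
  5       562.50       457.9140     2,289.5701      13,737.4203
  6       562.50       439.4568     2,636.7409      18,457.1866
  7     5,562.50     4,170.5755    29,194.0287     233,552.2299
  Σ                  7,100.1750    39,096.4490     285,444.0683
P = 7,100.1750.
Convexity = Σ t(t+1)·PV / [P·(1+y)²] = 285,444.0683 / (7,100.1750 × 1.085764) = 37.02683.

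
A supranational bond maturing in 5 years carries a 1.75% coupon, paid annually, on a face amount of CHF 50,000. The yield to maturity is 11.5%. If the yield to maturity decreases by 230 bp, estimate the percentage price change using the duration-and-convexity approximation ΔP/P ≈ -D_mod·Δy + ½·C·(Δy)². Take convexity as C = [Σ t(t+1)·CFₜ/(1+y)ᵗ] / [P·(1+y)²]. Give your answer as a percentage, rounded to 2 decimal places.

With y = 0.115:
  t   CF        PV=CF/(1+0.115)^t    t·PV        t(t+1)·PV
  1       875.00       784.7534       784.7534       1,569.5067
  2       875.00       703.8147     1,407.6294       4,222.8881
  3       875.00       631.2239     1,893.6718       7,574.6871
  4       875.00       566.1201     2,264.4804      11,322.4022
  5    50,875.00    29,520.9334   147,604.6671     885,628.0026
  Σ                 32,206.8455   153,955.2020     910,317.4867
P = 32,206.8455; D_Mac = 4.78020 yrs; D_mod = 4.28718 yrs; C = 22.73500.
Duration effect: -4.28718 × (-0.023) = +0.098605
Convexity effect: 0.5 × 22.73500 × (-0.023)² = +0.0060134
ΔP/P ≈ +0.098605 + 0.0060134 = +0.104618 = +10.4618%.

+10.46%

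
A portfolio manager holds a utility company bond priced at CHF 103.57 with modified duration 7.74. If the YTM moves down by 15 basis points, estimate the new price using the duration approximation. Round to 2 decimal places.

CHF 104.77

Duration approximation: ΔP/P ≈ -D_mod · Δy = -7.74 × (-0.0015) = +0.011610.
New price ≈ 103.57 × (1 + 0.011610) = 104.7724477.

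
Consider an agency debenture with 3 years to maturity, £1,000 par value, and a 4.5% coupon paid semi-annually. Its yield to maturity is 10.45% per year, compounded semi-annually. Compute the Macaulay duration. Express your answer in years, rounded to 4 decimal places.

Periodic yield y = 0.05225. Discount each cash flow and weight by its period:
  t   CF        PV=CF/(1+0.05225)^t    t·PV
  1        22.50        21.3828        21.3828
  2        22.50        20.3210        40.6420
  3        22.50        19.3119        57.9358
  4        22.50        18.3530        73.4120
  5        22.50        17.4417        87.2083
  6     1,022.50       753.2683     4,519.6100
  Σ                    850.0786     4,800.1908
Price P = Σ PV = 850.0786.
Macaulay duration = Σ(t·PV) / P = 4,800.1908 / 850.0786 = 5.64676 half-year periods.
In years: 5.64676 / 2 = 2.82338 years.

2.8234 years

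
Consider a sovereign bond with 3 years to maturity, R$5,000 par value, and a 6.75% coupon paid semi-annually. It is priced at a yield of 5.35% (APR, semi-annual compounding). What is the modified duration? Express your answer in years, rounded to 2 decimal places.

Periodic yield y = 0.02675. First find Macaulay duration:
  t   CF        PV=CF/(1+0.02675)^t    t·PV
  1       168.75       164.3535       164.3535
  2       168.75       160.0716       320.1433
  3       168.75       155.9013       467.7038
  4       168.75       151.8396       607.3582
  5       168.75       147.8837       739.4184
  6     5,168.75     4,411.6115    26,469.6689
  Σ                  5,191.6611    28,768.6460
P = 5,191.6611; Macaulay duration = 28,768.6460 / 5,191.6611 = 5.54132 half-year periods = 2.77066 years.
Modified duration = D_Mac / (1 + y) = 2.77066 / 1.02675 = 2.69847 years.

2.70 years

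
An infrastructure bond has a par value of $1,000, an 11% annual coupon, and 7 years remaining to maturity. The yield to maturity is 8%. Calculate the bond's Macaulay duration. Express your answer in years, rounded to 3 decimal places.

Periodic yield y = 0.08. Discount each cash flow and weight by its year:
  t   CF        PV=CF/(1+0.08)^t    t·PV
  1       110.00       101.8519       101.8519
  2       110.00        94.3073       188.6145
  3       110.00        87.3215       261.9646
  4       110.00        80.8533       323.4131
  5       110.00        74.8642       374.3208
  6       110.00        69.3187       415.9120
  7     1,110.00       647.6743     4,533.7204
  Σ                  1,156.1911     6,199.7973
Price P = Σ PV = 1,156.1911.
Macaulay duration = Σ(t·PV) / P = 6,199.7973 / 1,156.1911 = 5.36226 years.

5.362 years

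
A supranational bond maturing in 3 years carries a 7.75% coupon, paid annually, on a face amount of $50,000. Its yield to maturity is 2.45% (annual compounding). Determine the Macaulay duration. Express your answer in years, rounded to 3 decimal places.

Periodic yield y = 0.0245. Discount each cash flow and weight by its year:
  t   CF        PV=CF/(1+0.0245)^t    t·PV
  1     3,875.00     3,782.3328     3,782.3328
  2     3,875.00     3,691.8817     7,383.7635
  3    53,875.00    50,101.5769   150,304.7307
  Σ                 57,575.7915   161,470.8270
Price P = Σ PV = 57,575.7915.
Macaulay duration = Σ(t·PV) / P = 161,470.8270 / 57,575.7915 = 2.80449 years.

2.804 years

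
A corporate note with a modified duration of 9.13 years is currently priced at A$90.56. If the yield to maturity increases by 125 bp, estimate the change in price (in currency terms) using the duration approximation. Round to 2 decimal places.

-A$10.34

Duration approximation: ΔP/P ≈ -D_mod · Δy = -9.13 × (+0.0125) = -0.114125.
ΔP ≈ 90.56 × (-0.114125) = -10.33516.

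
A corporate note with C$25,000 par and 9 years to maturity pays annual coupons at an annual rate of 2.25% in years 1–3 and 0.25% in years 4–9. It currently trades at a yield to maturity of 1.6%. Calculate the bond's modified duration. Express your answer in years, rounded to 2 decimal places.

8.35 years

Periodic yield y = 0.016. First find Macaulay duration:
  t   CF        PV=CF/(1+0.016)^t    t·PV
  1       562.50       553.6417       553.6417
  2       562.50       544.9230     1,089.8459
  3       562.50       536.3415     1,609.0245
  4        62.50        58.6550       234.6201
  5        62.50        57.7313       288.6566
  6        62.50        56.8222       340.9330
  7        62.50        55.9273       391.4913
  8        62.50        55.0466       440.3727
  9    25,062.50    21,726.0622   195,534.5597
  Σ                 23,645.1508   200,483.1455
P = 23,645.1508; Macaulay duration = 200,483.1455 / 23,645.1508 = 8.47883 years.
Modified duration = D_Mac / (1 + y) = 8.47883 / 1.016 = 8.34530 years.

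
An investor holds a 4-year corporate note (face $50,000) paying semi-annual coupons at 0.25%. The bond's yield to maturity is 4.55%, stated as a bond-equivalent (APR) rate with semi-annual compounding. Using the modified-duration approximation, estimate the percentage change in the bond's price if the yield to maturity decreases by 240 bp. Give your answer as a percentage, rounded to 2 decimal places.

Periodic yield y = 0.02275. Modified duration first:
  t   CF        PV=CF/(1+0.02275)^t    t·PV
  1        62.50        61.1098        61.1098
  2        62.50        59.7504       119.5009
  3        62.50        58.4213       175.2640
  4        62.50        57.1218       228.4873
  5        62.50        55.8512       279.2560
  6        62.50        54.6089       327.6531
  7        62.50        53.3941       373.7590
  8    50,062.50    41,817.3616   334,538.8927
  Σ                 42,217.6191   336,103.9228
P = 42,217.6191; D_Mac = 7.96122 half-year periods = 3.98061 yrs; D_mod = 3.98061/(1+0.02275) = 3.89207 yrs.
ΔP/P ≈ -D_mod · Δy = -3.89207 × (-0.024) = +0.093410 = +9.3410%.

+9.34%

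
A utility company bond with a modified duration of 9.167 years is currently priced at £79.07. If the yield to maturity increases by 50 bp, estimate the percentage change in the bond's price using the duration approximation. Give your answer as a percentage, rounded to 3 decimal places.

Duration approximation: ΔP/P ≈ -D_mod · Δy = -9.167 × (+0.005) = -0.045835.
As a percentage: -4.5835%.

-4.584%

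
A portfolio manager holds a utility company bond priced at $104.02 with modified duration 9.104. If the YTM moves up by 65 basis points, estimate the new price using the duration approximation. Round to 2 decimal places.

Duration approximation: ΔP/P ≈ -D_mod · Δy = -9.104 × (+0.0065) = -0.059176.
New price ≈ 104.02 × (1 - 0.059176) = 97.86451248.

$97.86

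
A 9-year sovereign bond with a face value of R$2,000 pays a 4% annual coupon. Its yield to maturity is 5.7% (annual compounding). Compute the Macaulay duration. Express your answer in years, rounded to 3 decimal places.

7.636 years

Periodic yield y = 0.057. Discount each cash flow and weight by its year:
  t   CF        PV=CF/(1+0.057)^t    t·PV
  1        80.00        75.6859        75.6859
  2        80.00        71.6044       143.2089
  3        80.00        67.7431       203.2293
  4        80.00        64.0900       256.3599
  5        80.00        60.6338       303.1692
  6        80.00        57.3641       344.1845
  7        80.00        54.2707       379.8946
  8        80.00        51.3440       410.7524
  9     2,080.00     1,262.9567    11,366.6100
  Σ                  1,765.6927    13,483.0946
Price P = Σ PV = 1,765.6927.
Macaulay duration = Σ(t·PV) / P = 13,483.0946 / 1,765.6927 = 7.63615 years.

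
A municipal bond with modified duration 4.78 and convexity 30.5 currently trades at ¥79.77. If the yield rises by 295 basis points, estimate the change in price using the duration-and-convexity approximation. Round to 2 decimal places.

-¥10.19

Duration effect: -D_mod·Δy = -4.78 × (+0.0295) = -0.141010
Convexity effect: ½·C·(Δy)² = 0.5 × 30.5 × (0.0295)² = +0.0132713125
ΔP/P ≈ -0.141010 + 0.0132713125 = -0.1277386875
ΔP ≈ 79.77 × (-0.1277386875) = -10.189715101875.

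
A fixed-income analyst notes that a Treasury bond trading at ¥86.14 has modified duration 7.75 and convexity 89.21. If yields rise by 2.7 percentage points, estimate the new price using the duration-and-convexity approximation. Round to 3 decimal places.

¥70.916

Duration effect: -D_mod·Δy = -7.75 × (+0.027) = -0.209250
Convexity effect: ½·C·(Δy)² = 0.5 × 89.21 × (0.027)² = +0.032517045
ΔP/P ≈ -0.209250 + 0.032517045 = -0.176732955
New price ≈ 86.14 × (1 - 0.176732955) = 70.9162232563.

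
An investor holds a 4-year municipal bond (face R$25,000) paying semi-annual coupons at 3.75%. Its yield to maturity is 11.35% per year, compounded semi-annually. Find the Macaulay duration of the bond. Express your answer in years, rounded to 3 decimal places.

Periodic yield y = 0.05675. Discount each cash flow and weight by its period:
  t   CF        PV=CF/(1+0.05675)^t    t·PV
  1       468.75       443.5770       443.5770
  2       468.75       419.7559       839.5117
  3       468.75       397.2140     1,191.6419
  4       468.75       375.8826     1,503.5305
  5       468.75       355.6968     1,778.4842
  6       468.75       336.5951     2,019.5704
  7       468.75       318.5191     2,229.6337
  8    25,468.75    16,376.8201   131,014.5608
  Σ                 19,024.0606   141,020.5102
Price P = Σ PV = 19,024.0606.
Macaulay duration = Σ(t·PV) / P = 141,020.5102 / 19,024.0606 = 7.41275 half-year periods.
In years: 7.41275 / 2 = 3.70637 years.

3.706 years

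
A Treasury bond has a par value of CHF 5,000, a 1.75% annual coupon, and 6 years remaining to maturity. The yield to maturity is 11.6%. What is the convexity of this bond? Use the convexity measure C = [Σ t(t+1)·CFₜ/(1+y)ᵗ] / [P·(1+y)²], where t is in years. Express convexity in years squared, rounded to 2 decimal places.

31.17

With y = 0.116:
  t   CF        PV=CF/(1+0.116)^t    t·PV        t(t+1)·PV
  1        87.50        78.4050        78.4050         156.8100
  2        87.50        70.2554       140.5108         421.5324
  3        87.50        62.9529       188.8586         755.4343
  4        87.50        56.4094       225.6375       1,128.1875
  5        87.50        50.5460       252.7302       1,516.3810
  6     5,087.50     2,633.4147    15,800.4882     110,603.4172
  Σ                  2,951.9834    16,686.6302     114,581.7624
P = 2,951.9834.
Convexity = Σ t(t+1)·PV / [P·(1+y)²] = 114,581.7624 / (2,951.9834 × 1.245456) = 31.16544.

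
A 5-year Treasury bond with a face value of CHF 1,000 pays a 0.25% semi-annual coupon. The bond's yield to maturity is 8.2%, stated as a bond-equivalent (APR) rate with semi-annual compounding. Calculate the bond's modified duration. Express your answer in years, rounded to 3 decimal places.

Periodic yield y = 0.041. First find Macaulay duration:
  t   CF        PV=CF/(1+0.041)^t    t·PV
  1         1.25         1.2008         1.2008
  2         1.25         1.1535         2.3070
  3         1.25         1.1080         3.3241
  4         1.25         1.0644         4.2576
  5         1.25         1.0225         5.1124
  6         1.25         0.9822         5.8933
  7         1.25         0.9435         6.6047
  8         1.25         0.9064         7.2509
  9         1.25         0.8707         7.8360
  10    1,001.25       669.9390     6,699.3896
  Σ                    679.1909     6,743.1764
P = 679.1909; Macaulay duration = 6,743.1764 / 679.1909 = 9.92825 half-year periods = 4.96412 years.
Modified duration = D_Mac / (1 + y) = 4.96412 / 1.041 = 4.76861 years.

4.769 years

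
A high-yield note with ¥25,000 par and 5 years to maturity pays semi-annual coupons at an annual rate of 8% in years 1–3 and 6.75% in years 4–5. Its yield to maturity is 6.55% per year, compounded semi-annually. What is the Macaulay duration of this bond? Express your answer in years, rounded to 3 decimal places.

Periodic yield y = 0.03275. Discount each cash flow and weight by its period:
  t   CF        PV=CF/(1+0.03275)^t    t·PV
  1     1,000.00       968.2885       968.2885
  2     1,000.00       937.5827     1,875.1654
  3     1,000.00       907.8506     2,723.5518
  4     1,000.00       879.0613     3,516.2454
  5     1,000.00       851.1850     4,255.9252
  6     1,000.00       824.1927     4,945.1564
  7       843.75       673.3601     4,713.5205
  8       843.75       652.0068     5,216.0548
  9       843.75       631.3308     5,681.9769
  10   25,843.75    18,724.2096   187,242.0963
  Σ                 26,049.0683   221,137.9812
Price P = Σ PV = 26,049.0683.
Macaulay duration = Σ(t·PV) / P = 221,137.9812 / 26,049.0683 = 8.48929 half-year periods.
In years: 8.48929 / 2 = 4.24464 years.

4.245 years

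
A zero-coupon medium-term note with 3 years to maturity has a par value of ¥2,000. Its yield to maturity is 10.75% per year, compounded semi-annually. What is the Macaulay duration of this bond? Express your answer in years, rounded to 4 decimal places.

3.0000 years

A zero-coupon bond has a single cash flow at maturity, so its Macaulay duration equals its maturity: 3 years.
(Equivalently: 6 semi-annual periods ÷ 2 = 3 years.)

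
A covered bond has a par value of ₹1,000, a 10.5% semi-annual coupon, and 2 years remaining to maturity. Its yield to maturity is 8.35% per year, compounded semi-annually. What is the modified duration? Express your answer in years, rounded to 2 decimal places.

1.78 years

Periodic yield y = 0.04175. First find Macaulay duration:
  t   CF        PV=CF/(1+0.04175)^t    t·PV
  1        52.50        50.3960        50.3960
  2        52.50        48.3763        96.7525
  3        52.50        46.4375       139.3125
  4     1,052.50       893.6513     3,574.6050
  Σ                  1,038.8610     3,861.0660
P = 1,038.8610; Macaulay duration = 3,861.0660 / 1,038.8610 = 3.71663 half-year periods = 1.85832 years.
Modified duration = D_Mac / (1 + y) = 1.85832 / 1.04175 = 1.78384 years.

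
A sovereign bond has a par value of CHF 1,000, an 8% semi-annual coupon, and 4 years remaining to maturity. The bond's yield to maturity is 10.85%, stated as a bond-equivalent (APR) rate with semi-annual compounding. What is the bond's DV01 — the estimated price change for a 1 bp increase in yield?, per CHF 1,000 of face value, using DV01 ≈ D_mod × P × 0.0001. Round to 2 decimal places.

CHF 0.30

Periodic yield y = 0.05425.
  t   CF        PV=CF/(1+0.05425)^t    t·PV
  1        40.00        37.9417        37.9417
  2        40.00        35.9892        71.9785
  3        40.00        34.1373       102.4119
  4        40.00        32.3806       129.5226
  5        40.00        30.7144       153.5720
  6        40.00        29.1339       174.8033
  7        40.00        27.6347       193.4429
  8     1,040.00       681.5292     5,452.2335
  Σ                    909.4610     6,315.9063
P = 909.4610; D_Mac = 6.94467 half-year periods = 3.47233 yrs; D_mod = 3.29365 yrs.
DV01 ≈ 3.29365 × 909.4610 × 0.0001 = 0.299545.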